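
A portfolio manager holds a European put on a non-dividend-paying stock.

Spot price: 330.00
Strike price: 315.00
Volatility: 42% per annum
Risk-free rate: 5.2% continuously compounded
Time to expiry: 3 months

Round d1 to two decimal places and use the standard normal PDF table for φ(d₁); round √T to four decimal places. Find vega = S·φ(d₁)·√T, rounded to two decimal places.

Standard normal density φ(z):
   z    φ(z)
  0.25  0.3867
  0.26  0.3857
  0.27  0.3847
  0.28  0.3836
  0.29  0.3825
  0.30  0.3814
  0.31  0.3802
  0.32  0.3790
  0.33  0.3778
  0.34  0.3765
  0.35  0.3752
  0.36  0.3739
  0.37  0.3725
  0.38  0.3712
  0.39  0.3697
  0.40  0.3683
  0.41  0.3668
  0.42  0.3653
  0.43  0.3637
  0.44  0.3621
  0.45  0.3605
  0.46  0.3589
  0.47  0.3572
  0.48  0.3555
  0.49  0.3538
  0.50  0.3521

σ√T = 0.42 × 0.5000 = 0.2100
d₁ = [ln(330/315) + (0.052 + 0.42²/2)·0.25] / 0.2100 = [0.0465 + 0.0350] / 0.2100 = 0.3884 ⇒ 0.39
√T = √0.25 = 0.5000
φ(d₁) = φ(0.39) = 0.3697
vega = S·φ(d₁)·√T = 330·0.3697·0.5000 = 61.0005

61.00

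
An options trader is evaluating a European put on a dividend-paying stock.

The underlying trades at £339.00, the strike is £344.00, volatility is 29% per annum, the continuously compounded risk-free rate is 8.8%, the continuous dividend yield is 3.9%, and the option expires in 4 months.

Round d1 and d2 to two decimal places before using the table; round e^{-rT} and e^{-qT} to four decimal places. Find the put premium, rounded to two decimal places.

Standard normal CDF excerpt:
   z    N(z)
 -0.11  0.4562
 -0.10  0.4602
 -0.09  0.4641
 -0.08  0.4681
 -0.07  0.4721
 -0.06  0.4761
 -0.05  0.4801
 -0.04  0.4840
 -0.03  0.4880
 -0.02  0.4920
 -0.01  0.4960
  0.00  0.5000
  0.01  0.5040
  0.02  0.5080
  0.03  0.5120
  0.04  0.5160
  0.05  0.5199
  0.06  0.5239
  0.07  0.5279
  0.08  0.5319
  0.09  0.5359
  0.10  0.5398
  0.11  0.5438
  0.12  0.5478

T = 0.3333;  σ√T = 0.1674
ln(S/K) + (r − q + σ²/2)T = ln(339/344) + (0.088 − 0.039 + 0.29²/2)·0.3333 = -0.0146 + 0.0303 = 0.0157
d₁ = 0.0157 / 0.1674 = 0.0938 → 0.09
d₂ = d₁ − σ√T = 0.0938 − 0.1674 = -0.0736 → -0.07
e^(−qT) = e^(−0.039·0.3333) = 0.9871;  e^(−rT) = e^(−0.088·0.3333) = 0.9711
N(−d₂) = N(0.07) = 0.5279;  N(−d₁) = N(-0.09) = 0.4641
P = 344·0.9711·0.5279 − 339·0.9871·0.4641 = 176.3494 − 155.3003 = 21.0491

£21.05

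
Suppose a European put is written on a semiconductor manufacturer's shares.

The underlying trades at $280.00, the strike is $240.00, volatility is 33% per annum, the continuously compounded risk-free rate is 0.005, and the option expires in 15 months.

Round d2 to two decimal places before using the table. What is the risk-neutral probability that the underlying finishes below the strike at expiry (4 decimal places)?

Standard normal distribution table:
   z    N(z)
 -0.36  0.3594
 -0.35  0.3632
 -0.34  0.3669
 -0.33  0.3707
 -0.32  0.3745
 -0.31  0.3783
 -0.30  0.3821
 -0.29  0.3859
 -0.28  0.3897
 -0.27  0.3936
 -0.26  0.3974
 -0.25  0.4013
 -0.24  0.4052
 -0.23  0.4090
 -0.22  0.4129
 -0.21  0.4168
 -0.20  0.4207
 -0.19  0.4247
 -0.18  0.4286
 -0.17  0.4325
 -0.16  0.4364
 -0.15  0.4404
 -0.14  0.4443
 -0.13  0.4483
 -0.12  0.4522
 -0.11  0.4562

σ√T = 0.33 × 1.1180 = 0.3690
ln(S/K) + (r + σ²/2)T = ln(280/240) + (0.005 + 0.33²/2)·1.25 = 0.1542 + 0.0743 = 0.2285
d₁ = 0.2285 / 0.3690 = 0.6192 ⇒ 0.62
d₂ = d₁ − σ√T = 0.6192 − 0.3690 = 0.2503 ⇒ 0.25
Pr(exercise) under Q = N(−d₂) = N(-0.25) = 0.4013

0.4013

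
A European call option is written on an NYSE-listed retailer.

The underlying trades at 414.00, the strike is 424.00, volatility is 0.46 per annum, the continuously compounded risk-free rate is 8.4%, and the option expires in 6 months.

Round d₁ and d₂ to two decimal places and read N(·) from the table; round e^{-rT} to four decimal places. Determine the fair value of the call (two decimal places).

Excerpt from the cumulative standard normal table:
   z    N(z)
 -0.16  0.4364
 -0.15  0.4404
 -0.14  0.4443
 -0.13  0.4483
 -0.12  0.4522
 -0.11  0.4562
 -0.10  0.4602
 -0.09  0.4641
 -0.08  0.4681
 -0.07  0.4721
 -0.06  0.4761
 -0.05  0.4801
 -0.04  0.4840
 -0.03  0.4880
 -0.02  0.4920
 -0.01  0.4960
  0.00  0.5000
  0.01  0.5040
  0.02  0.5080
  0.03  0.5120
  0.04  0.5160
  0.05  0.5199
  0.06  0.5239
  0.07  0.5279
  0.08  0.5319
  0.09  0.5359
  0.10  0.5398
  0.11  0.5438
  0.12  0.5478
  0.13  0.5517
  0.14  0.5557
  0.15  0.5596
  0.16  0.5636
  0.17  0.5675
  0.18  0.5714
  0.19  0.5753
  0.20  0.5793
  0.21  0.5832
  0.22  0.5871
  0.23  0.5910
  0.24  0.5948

T = 0.5;  σ√T = 0.3253
ln(S/K) + (r + σ²/2)T = ln(414/424) + (0.084 + 0.46²/2)·0.5 = -0.0239 + 0.0949 = 0.0710
d₁ = 0.0710 / 0.3253 = 0.2184 → 0.22
d₂ = d₁ − σ√T = 0.2184 − 0.3253 = -0.1069 → -0.11
exp(−rT) = exp(−0.084·0.5) = 0.9589
C = 414·N(0.22) − 424·0.9589·N(-0.11) = 414·0.5871 − 424·0.9589·0.4562 = 243.0594 − 185.4789 = 57.5805

57.58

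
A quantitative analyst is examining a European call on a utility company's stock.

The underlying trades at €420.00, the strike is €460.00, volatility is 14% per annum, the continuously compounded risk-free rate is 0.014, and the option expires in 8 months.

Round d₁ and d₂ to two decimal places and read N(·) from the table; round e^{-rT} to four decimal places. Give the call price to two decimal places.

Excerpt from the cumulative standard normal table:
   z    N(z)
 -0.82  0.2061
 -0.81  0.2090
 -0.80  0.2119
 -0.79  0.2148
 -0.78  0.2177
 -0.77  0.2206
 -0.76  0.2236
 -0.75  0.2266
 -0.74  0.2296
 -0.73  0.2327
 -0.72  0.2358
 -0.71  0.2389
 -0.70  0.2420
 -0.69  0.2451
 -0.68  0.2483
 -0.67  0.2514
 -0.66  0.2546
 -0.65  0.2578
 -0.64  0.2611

σ√T = 0.14 × 0.8165 = 0.1143
d₁ = [ln(420/460) + (0.014 + 0.14²/2)·0.6667] / 0.1143 = [-0.0910 + 0.0159] / 0.1143 = -0.6570 which rounds to -0.66
d₂ = d₁ − σ√T = -0.6570 − 0.1143 = -0.7713 which rounds to -0.77
e^(−rT) = e^(−0.014·0.6667) = 0.9907
N(d₁) = N(-0.66) = 0.2546;  N(d₂) = N(-0.77) = 0.2206
C = 420·0.2546 − 460·0.9907·0.2206 = 106.9320 − 100.5323 = 6.3997

€6.40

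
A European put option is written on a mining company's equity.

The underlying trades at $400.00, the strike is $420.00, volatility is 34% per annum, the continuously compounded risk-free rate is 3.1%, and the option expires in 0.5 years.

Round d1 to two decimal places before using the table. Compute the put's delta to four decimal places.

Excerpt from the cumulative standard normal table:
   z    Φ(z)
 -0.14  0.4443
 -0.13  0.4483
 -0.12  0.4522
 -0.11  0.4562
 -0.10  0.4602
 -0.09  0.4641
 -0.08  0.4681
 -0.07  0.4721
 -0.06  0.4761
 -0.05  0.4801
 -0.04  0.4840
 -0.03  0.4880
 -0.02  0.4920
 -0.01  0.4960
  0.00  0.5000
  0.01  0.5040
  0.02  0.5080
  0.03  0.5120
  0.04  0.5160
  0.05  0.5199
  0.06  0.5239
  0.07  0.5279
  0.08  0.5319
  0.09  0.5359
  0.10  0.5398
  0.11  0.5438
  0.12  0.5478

σ√T = 0.34·√0.5 = 0.2404
ln(S/K) + (r + σ²/2)T = ln(400/420) + (0.031 + 0.34²/2)·0.5 = -0.0488 + 0.0444 = -0.0044
d₁ = -0.0044 / 0.2404 = -0.0183 ≈ -0.02
N(d₁) = N(-0.02) = 0.4920
Δ_put = N(d₁) − 1 = 0.4920 − 1 = -0.5080

-0.5080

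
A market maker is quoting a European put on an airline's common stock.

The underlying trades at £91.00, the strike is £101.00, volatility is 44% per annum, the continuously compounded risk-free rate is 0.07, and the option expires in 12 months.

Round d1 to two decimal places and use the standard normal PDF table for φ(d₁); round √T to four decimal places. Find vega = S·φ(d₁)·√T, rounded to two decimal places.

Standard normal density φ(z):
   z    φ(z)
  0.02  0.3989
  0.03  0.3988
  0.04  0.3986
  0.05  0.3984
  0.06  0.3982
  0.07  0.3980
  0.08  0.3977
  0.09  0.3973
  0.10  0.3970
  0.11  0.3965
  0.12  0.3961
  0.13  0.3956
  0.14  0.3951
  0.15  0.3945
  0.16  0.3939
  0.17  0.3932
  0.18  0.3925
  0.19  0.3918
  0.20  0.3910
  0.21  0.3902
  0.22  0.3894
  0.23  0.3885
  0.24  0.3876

35.95

σ√T = 0.44·√1 = 0.4400
d₁ = [ln(91/101) + (0.07 + ½·0.44²)·1] / (σ√T) = (-0.1043 + 0.1668) / 0.4400 = 0.1421 ≈ 0.14
√T = √1 = 1.0000
φ(d₁) = φ(0.14) = 0.3951
vega = S·φ(d₁)·√T = 91·0.3951·1.0000 = 35.9541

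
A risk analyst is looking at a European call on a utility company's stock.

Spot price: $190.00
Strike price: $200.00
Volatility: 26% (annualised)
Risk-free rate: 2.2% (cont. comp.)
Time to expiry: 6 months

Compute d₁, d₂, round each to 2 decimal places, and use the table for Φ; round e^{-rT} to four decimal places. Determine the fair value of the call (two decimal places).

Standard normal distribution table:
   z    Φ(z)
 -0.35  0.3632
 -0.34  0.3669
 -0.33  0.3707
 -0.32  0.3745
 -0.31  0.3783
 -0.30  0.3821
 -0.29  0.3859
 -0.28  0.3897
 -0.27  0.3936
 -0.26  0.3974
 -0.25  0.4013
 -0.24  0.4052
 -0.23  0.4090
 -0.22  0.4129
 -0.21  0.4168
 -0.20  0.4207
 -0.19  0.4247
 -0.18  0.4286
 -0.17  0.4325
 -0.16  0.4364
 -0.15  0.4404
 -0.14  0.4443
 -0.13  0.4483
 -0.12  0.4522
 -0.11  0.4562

$10.34

σ√T = 0.26 × 0.7071 = 0.1838
d₁ = [ln(190/200) + (0.022 + ½·0.26²)·0.5] / (σ√T) = (-0.0513 + 0.0279) / 0.1838 = -0.1272 ≈ -0.13
d₂ = -0.1272 − 0.1838 = -0.3111 ≈ -0.31
exp(−rT) = exp(−0.022·0.5) = 0.9891
N(d₁) = N(-0.13) = 0.4483;  N(d₂) = N(-0.31) = 0.3783
C = 190·0.4483 − 200·0.9891·0.3783 = 85.1770 − 74.8353 = 10.3417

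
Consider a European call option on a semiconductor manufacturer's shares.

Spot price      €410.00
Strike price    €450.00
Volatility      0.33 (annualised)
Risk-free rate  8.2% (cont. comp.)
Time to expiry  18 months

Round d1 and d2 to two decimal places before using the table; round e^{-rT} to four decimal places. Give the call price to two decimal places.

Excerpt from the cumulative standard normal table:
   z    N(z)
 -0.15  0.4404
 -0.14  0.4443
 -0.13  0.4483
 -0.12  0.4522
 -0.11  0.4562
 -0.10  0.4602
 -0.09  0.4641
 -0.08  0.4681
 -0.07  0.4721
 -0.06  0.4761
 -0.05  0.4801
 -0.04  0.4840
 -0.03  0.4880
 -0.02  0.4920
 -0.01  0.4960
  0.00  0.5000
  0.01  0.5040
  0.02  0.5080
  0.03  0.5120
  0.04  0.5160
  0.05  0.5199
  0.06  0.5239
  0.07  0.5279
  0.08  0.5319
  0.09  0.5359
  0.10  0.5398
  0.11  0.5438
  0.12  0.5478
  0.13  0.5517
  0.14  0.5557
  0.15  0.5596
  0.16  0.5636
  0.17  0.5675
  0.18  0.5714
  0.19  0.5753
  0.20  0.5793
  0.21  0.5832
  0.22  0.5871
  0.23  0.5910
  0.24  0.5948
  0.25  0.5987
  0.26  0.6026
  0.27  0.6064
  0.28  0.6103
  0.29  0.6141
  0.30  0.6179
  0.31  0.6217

€71.83

T = 1.5;  σ√T = 0.4042
d₁ = [ln(410/450) + (0.082 + 0.33²/2)·1.5] / 0.4042 = [-0.0931 + 0.2047] / 0.4042 = 0.2761 ⇒ 0.28
d₂ = d₁ − σ√T = 0.2761 − 0.4042 = -0.1281 ⇒ -0.13
exp(−rT) = exp(−0.082·1.5) = 0.8843
N(d₁) = N(0.28) = 0.6103;  N(d₂) = N(-0.13) = 0.4483
C = 410·0.6103 − 450·0.8843·0.4483 = 250.2230 − 178.3943 = 71.8287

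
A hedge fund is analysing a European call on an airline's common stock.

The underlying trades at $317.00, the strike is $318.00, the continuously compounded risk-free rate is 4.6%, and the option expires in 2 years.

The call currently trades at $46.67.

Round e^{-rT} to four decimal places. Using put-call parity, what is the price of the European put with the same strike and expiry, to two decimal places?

$19.72

e^(−rT) = e^(−0.046·2) = 0.9121
Put-call parity: C − P = S − K·e^(−rT) = 317 − 318·0.9121 = 317 − 290.0478 = 26.9522
P = C − (C − P) = 46.67 − (26.9522) = 19.7178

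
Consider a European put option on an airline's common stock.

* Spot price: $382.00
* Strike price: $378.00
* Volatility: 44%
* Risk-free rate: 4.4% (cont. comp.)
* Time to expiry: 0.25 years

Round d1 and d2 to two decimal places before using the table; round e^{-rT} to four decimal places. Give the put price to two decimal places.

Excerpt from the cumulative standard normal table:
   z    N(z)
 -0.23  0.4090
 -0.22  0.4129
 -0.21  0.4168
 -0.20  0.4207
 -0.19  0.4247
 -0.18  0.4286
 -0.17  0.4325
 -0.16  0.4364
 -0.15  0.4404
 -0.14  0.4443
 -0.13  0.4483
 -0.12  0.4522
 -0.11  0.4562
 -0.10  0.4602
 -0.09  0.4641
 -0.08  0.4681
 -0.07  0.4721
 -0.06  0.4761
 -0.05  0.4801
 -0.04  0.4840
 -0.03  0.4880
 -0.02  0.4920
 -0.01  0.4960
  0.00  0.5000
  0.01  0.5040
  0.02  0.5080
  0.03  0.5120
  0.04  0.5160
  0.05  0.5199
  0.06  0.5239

$29.22

σ√T = 0.44 × 0.5000 = 0.2200
d₁ = [ln(382/378) + (0.044 + 0.44²/2)·0.25] / 0.2200 = [0.0105 + 0.0352] / 0.2200 = 0.2078 → 0.21
d₂ = d₁ − σ√T = 0.2078 − 0.2200 = -0.0122 → -0.01
exp(−rT) = exp(−0.044·0.25) = 0.9891
P = 378·0.9891·N(0.01) − 382·N(-0.21) = 378·0.9891·0.5040 − 382·0.4168 = 188.4354 − 159.2176 = 29.2178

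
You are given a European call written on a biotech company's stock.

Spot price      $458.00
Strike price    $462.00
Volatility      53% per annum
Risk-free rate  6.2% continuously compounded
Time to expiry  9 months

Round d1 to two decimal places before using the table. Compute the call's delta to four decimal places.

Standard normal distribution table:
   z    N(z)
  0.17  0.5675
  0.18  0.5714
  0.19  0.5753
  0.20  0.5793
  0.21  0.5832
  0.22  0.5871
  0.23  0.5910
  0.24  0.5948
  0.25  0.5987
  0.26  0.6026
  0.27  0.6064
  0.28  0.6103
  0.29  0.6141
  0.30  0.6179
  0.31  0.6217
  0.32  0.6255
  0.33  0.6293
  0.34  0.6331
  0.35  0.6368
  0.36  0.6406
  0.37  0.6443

σ√T = 0.53 × 0.8660 = 0.4590
d₁ = [ln(458/462) + (0.062 + ½·0.53²)·0.75] / (σ√T) = (-0.0087 + 0.1518) / 0.4590 = 0.3119 → 0.31
N(d₁) = N(0.31) = 0.6217
Δ_call = N(d₁) = 0.6217

0.6217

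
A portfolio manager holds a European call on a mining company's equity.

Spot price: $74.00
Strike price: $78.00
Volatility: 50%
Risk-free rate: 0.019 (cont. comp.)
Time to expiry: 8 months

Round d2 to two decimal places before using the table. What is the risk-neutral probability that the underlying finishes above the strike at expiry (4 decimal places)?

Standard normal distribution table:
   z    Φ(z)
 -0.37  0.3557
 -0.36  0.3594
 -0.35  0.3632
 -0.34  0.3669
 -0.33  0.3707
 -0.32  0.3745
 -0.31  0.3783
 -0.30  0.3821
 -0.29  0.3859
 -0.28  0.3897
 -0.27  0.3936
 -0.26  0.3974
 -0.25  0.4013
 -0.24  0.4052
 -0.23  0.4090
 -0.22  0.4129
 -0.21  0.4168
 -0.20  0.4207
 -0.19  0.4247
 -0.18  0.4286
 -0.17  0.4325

0.3821

T = 0.6667;  σ√T = 0.4082
d₁ = [ln(74/78) + (0.019 + 0.5²/2)·0.6667] / 0.4082 = [-0.0526 + 0.0960] / 0.4082 = 0.1062 ≈ 0.11
d₂ = d₁ − σ√T = 0.1062 − 0.4082 = -0.3020 ≈ -0.30
Pr(exercise) under Q = N(d₂) = 0.3821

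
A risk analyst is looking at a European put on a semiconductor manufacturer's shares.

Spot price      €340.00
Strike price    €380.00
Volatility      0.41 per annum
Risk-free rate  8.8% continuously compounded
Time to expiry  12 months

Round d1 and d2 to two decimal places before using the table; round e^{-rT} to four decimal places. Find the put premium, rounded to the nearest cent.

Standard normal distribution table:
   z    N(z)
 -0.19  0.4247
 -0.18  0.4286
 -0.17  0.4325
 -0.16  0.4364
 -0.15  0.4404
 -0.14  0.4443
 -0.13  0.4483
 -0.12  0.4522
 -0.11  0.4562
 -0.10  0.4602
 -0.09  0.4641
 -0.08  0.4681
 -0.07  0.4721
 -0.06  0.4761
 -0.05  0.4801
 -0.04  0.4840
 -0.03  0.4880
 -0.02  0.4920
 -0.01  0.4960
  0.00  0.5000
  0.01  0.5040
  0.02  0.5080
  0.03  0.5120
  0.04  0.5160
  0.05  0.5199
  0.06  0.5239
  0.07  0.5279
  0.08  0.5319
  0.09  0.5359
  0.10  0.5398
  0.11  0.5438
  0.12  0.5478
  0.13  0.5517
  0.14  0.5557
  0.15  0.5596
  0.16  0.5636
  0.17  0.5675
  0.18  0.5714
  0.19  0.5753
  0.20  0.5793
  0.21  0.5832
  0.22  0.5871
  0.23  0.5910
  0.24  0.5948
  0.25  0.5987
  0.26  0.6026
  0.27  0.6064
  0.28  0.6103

€59.97

T = 1;  σ√T = 0.4100
d₁ = [ln(340/380) + (0.088 + 0.41²/2)·1] / 0.4100 = [-0.1112 + 0.1720] / 0.4100 = 0.1484 ⇒ 0.15
d₂ = d₁ − σ√T = 0.1484 − 0.4100 = -0.2616 ⇒ -0.26
exp(−rT) = exp(−0.088·1) = 0.9158
P = 380·0.9158·N(0.26) − 340·N(-0.15) = 380·0.9158·0.6026 − 340·0.4404 = 209.7072 − 149.7360 = 59.9712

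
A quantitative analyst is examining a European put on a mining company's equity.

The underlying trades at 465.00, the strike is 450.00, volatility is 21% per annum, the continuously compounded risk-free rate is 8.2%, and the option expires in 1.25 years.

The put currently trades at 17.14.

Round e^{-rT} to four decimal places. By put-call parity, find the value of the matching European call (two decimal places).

75.97

exp(−rT) = exp(−0.082·1.25) = 0.9026
Put-call parity: C − P = S − K·e^(−rT) = 465 − 450·0.9026 = 465 − 406.1700 = 58.8300
C = P + (C − P) = 17.14 + (58.8300) = 75.9700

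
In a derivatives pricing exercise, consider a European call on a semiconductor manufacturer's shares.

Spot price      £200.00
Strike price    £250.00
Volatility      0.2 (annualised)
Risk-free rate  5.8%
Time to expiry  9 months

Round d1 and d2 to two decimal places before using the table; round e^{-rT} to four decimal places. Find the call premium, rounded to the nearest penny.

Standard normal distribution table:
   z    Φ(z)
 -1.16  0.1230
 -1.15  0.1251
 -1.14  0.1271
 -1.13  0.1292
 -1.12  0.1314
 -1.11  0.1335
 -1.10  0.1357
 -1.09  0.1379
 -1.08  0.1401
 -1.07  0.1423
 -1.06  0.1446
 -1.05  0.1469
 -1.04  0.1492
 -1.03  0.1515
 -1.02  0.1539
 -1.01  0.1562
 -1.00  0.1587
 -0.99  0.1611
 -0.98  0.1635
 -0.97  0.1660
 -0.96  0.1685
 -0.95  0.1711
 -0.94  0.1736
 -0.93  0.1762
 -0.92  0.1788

T = 0.75;  σ√T = 0.1732
ln(S/K) + (r + σ²/2)T = ln(200/250) + (0.058 + 0.2²/2)·0.75 = -0.2231 + 0.0585 = -0.1646
d₁ = -0.1646 / 0.1732 = -0.9506 ⇒ -0.95
d₂ = d₁ − σ√T = -0.9506 − 0.1732 = -1.1238 ⇒ -1.12
exp(−rT) = exp(−0.058·0.75) = 0.9574
N(d₁) = N(-0.95) = 0.1711;  N(d₂) = N(-1.12) = 0.1314
C = 200·0.1711 − 250·0.9574·0.1314 = 34.2200 − 31.4506 = 2.7694

£2.77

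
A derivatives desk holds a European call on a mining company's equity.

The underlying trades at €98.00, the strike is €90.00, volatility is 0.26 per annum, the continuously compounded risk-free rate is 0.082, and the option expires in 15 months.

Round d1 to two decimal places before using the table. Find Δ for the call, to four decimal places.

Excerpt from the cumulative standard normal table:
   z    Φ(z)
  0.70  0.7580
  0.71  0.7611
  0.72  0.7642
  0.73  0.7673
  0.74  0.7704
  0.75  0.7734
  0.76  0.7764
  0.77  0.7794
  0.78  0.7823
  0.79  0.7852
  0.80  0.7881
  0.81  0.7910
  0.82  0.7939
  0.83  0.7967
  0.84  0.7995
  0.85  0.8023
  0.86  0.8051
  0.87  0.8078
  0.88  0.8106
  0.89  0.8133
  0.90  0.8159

0.7852

T = 1.25;  σ√T = 0.2907
d₁ = [ln(98/90) + (0.082 + ½·0.26²)·1.25] / (σ√T) = (0.0852 + 0.1448) / 0.2907 = 0.7909 → 0.79
N(d₁) = N(0.79) = 0.7852
Δ_call = N(d₁) = 0.7852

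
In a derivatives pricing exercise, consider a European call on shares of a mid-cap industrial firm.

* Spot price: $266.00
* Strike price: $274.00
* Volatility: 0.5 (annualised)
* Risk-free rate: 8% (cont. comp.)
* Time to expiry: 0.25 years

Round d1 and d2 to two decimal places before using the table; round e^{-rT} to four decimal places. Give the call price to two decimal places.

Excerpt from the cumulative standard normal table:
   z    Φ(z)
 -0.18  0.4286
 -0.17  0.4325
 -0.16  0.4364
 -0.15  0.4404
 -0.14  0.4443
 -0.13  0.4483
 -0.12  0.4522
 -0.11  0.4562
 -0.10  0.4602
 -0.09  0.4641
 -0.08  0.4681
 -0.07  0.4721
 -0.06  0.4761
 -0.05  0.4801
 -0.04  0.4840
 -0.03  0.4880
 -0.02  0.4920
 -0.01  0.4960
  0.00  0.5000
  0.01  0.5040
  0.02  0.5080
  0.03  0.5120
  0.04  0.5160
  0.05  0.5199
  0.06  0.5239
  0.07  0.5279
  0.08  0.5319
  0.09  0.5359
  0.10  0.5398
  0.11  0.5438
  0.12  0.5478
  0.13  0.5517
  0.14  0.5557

σ√T = 0.5 × 0.5000 = 0.2500
d₁ = [ln(266/274) + (0.08 + 0.5²/2)·0.25] / 0.2500 = [-0.0296 + 0.0513] / 0.2500 = 0.0865 ≈ 0.09
d₂ = d₁ − σ√T = 0.0865 − 0.2500 = -0.1635 ≈ -0.16
e^(−rT) = e^(−0.08·0.25) = 0.9802
C = 266·N(0.09) − 274·0.9802·N(-0.16) = 266·0.5359 − 274·0.9802·0.4364 = 142.5494 − 117.2060 = 25.3434

$25.34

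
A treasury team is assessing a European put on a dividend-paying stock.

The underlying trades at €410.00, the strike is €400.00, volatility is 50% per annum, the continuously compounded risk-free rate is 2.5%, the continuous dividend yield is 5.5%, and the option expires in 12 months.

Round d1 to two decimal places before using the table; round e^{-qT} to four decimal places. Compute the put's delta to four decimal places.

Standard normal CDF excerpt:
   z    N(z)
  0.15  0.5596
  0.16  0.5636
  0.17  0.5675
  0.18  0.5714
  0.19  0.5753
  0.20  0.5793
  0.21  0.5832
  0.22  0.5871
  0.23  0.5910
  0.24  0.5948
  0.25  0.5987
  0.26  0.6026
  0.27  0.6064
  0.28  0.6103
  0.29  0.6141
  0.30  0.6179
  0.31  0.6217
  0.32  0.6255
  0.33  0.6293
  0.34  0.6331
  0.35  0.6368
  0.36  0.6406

-0.3835

σ√T = 0.5·√1 = 0.5000
d₁ = [ln(410/400) + (0.025 − 0.055 + 0.5²/2)·1] / 0.5000 = [0.0247 + 0.0950] / 0.5000 = 0.2394 ⇒ 0.24
N(d₁) = N(0.24) = 0.5948
Δ_put = e^(−qT)·(N(d₁) − 1) = 0.9465·(0.5948 − 1) = -0.3835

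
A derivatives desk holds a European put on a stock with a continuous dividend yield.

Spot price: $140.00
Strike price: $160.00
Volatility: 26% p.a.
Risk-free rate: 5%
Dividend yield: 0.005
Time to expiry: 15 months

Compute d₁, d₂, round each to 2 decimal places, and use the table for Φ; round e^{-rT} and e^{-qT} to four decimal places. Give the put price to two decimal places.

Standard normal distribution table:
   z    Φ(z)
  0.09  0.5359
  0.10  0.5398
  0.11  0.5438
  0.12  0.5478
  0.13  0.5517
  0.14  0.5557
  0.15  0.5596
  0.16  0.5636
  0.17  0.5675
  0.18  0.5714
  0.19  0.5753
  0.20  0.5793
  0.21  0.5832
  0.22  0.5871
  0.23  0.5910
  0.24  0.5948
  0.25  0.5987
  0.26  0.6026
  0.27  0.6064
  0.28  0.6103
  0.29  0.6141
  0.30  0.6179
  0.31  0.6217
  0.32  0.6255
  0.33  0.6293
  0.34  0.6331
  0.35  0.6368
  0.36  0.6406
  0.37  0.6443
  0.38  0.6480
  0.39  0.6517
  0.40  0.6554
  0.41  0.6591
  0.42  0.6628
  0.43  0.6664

T = 1.25;  σ√T = 0.2907
d₁ = [ln(140/160) + (0.05 − 0.005 + 0.26²/2)·1.25] / 0.2907 = [-0.1335 + 0.0985] / 0.2907 = -0.1205 ≈ -0.12
d₂ = d₁ − σ√T = -0.1205 − 0.2907 = -0.4112 ≈ -0.41
e^(−qT) = e^(−0.005·1.25) = 0.9938;  e^(−rT) = e^(−0.05·1.25) = 0.9394
N(−d₂) = N(0.41) = 0.6591;  N(−d₁) = N(0.12) = 0.5478
P = 160·0.9394·0.6591 − 140·0.9938·0.5478 = 99.0654 − 76.2165 = 22.8489

$22.85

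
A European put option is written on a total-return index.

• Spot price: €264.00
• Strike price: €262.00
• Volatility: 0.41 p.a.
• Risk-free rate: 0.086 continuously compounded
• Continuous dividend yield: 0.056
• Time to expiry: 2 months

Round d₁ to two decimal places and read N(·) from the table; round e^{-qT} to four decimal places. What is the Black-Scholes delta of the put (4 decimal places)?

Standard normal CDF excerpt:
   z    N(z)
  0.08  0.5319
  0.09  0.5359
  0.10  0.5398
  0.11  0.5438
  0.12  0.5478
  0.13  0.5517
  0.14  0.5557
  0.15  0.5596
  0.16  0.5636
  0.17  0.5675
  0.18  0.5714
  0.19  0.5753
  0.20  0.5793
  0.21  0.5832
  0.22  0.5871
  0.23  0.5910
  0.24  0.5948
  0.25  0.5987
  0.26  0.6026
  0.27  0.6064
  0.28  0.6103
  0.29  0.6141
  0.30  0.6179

σ√T = 0.41 × 0.4082 = 0.1674
d₁ = [ln(264/262) + (0.086 − 0.056 + ½·0.41²)·0.1667] / (σ√T) = (0.0076 + 0.0190) / 0.1674 = 0.1590 ≈ 0.16
N(d₁) = N(0.16) = 0.5636
Δ_put = exp(−qT)·(N(d₁) − 1) = 0.9907·(0.5636 − 1) = -0.4323

-0.4323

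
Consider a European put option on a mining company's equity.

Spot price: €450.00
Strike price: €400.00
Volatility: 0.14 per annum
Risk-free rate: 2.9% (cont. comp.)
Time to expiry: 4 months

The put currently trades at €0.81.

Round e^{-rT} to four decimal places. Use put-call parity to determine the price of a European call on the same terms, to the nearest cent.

€54.65

exp(−rT) = exp(−0.029·0.3333) = 0.9904
Put-call parity: C − P = S − K·e^(−rT) = 450 − 400·0.9904 = 450 − 396.1600 = 53.8400
C = P + (C − P) = 0.81 + (53.8400) = 54.6500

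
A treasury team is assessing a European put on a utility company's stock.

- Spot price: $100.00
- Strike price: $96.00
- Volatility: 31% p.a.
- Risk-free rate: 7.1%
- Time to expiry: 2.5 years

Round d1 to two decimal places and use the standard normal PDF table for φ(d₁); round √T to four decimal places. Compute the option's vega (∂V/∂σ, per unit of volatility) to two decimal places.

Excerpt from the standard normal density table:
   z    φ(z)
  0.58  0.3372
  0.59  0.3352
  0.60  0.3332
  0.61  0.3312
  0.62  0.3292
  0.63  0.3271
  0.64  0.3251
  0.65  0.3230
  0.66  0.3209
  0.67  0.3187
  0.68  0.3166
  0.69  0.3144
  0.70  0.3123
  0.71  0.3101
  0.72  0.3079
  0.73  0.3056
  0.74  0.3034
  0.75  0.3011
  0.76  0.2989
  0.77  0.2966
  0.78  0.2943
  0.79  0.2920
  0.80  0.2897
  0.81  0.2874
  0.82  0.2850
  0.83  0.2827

σ√T = 0.31 × 1.5811 = 0.4902
d₁ = [ln(100/96) + (0.071 + 0.31²/2)·2.5] / 0.4902 = [0.0408 + 0.2976] / 0.4902 = 0.6905 ≈ 0.69
√T = √2.5 = 1.5811
φ(d₁) = φ(0.69) = 0.3144
vega = S·φ(d₁)·√T = 100·0.3144·1.5811 = 49.7098
(Vega is the same for a European call and put with the same parameters.)

49.71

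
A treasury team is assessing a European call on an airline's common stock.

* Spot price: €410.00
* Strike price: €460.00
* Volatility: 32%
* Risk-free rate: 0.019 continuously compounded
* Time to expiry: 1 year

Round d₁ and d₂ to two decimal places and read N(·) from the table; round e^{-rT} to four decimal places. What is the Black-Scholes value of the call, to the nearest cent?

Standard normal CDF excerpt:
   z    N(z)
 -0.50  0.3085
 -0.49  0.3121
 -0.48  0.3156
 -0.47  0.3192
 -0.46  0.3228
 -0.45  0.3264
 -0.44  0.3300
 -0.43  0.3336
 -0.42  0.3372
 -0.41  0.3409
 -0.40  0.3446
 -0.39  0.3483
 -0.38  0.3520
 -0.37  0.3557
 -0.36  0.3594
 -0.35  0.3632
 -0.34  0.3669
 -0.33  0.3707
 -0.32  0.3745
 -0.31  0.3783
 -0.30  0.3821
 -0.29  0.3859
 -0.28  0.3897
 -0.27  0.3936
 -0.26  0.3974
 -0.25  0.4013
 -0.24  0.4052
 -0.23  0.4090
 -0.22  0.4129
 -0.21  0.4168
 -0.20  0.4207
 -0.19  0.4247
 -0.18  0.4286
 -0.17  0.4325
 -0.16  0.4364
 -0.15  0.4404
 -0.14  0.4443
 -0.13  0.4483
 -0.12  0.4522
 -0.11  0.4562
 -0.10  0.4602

T = 1;  σ√T = 0.3200
d₁ = [ln(410/460) + (0.019 + 0.32²/2)·1] / 0.3200 = [-0.1151 + 0.0702] / 0.3200 = -0.1402 which rounds to -0.14
d₂ = d₁ − σ√T = -0.1402 − 0.3200 = -0.4602 which rounds to -0.46
exp(−rT) = exp(−0.019·1) = 0.9812
C = 410·N(-0.14) − 460·0.9812·N(-0.46) = 410·0.4443 − 460·0.9812·0.3228 = 182.1630 − 145.6964 = 36.4666

€36.47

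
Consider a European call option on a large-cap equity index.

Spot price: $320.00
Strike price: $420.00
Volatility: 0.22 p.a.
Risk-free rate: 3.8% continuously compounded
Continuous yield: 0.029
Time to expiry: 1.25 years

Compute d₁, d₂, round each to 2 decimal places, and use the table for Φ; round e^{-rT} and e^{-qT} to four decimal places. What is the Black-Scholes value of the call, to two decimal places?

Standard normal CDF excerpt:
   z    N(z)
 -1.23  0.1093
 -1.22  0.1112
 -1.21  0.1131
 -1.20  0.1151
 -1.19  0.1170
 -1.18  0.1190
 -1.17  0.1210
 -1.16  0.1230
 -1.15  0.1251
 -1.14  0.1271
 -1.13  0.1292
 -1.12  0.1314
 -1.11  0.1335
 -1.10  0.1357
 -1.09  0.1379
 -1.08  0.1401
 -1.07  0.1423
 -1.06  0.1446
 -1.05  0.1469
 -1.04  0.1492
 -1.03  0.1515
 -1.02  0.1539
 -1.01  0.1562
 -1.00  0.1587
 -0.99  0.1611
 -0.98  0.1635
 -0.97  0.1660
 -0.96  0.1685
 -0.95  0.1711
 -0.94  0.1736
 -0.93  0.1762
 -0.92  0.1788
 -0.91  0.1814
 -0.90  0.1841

σ√T = 0.22 × 1.1180 = 0.2460
d₁ = [ln(320/420) + (0.038 − 0.029 + ½·0.22²)·1.25] / (σ√T) = (-0.2719 + 0.0415) / 0.2460 = -0.9368 which rounds to -0.94
d₂ = -0.9368 − 0.2460 = -1.1828 which rounds to -1.18
exp(−qT) = exp(−0.029·1.25) = 0.9644;  exp(−rT) = exp(−0.038·1.25) = 0.9536
N(d₁) = N(-0.94) = 0.1736;  N(d₂) = N(-1.18) = 0.1190
C = 320·0.9644·0.1736 − 420·0.9536·0.1190 = 53.5743 − 47.6609 = 5.9134

$5.91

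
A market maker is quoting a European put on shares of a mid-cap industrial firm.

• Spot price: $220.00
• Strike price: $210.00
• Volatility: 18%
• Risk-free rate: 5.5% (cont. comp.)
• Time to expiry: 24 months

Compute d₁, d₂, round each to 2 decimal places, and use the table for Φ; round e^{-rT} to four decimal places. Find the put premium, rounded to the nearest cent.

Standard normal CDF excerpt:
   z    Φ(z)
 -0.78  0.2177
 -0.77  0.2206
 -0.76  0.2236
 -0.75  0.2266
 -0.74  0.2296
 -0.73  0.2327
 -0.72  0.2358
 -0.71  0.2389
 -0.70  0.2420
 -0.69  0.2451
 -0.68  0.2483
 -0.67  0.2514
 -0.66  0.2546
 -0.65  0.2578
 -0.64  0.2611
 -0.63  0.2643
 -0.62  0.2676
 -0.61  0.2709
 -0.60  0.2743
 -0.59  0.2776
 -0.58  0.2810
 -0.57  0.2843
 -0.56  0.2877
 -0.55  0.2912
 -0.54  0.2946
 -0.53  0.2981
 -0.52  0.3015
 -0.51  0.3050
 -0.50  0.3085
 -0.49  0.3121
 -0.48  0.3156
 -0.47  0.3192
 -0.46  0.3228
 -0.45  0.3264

$8.20

σ√T = 0.18 × 1.4142 = 0.2546
d₁ = [ln(220/210) + (0.055 + 0.18²/2)·2] / 0.2546 = [0.0465 + 0.1424] / 0.2546 = 0.7421 ⇒ 0.74
d₂ = d₁ − σ√T = 0.7421 − 0.2546 = 0.4876 ⇒ 0.49
exp(−rT) = exp(−0.055·2) = 0.8958
N(−d₂) = N(-0.49) = 0.3121;  N(−d₁) = N(-0.74) = 0.2296
P = 210·0.8958·0.3121 − 220·0.2296 = 58.7116 − 50.5120 = 8.1996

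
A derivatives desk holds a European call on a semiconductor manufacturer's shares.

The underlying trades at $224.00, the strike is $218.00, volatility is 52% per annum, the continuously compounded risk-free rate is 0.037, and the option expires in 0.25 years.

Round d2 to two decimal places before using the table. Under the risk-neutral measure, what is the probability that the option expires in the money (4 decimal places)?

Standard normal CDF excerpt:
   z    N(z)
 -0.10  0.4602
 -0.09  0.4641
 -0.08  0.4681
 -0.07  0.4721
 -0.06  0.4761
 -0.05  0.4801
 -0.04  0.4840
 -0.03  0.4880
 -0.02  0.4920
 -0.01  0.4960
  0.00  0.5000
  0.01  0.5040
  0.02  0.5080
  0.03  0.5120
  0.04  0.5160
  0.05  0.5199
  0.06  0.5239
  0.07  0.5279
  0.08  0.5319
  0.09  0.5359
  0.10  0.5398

T = 0.25;  σ√T = 0.2600
d₁ = [ln(224/218) + (0.037 + 0.52²/2)·0.25] / 0.2600 = [0.0272 + 0.0431] / 0.2600 = 0.2700 ≈ 0.27
d₂ = d₁ − σ√T = 0.2700 − 0.2600 = 0.0100 ≈ 0.01
Risk-neutral Pr[S_T > K] = N(d₂) = N(0.01) = 0.5040

0.5040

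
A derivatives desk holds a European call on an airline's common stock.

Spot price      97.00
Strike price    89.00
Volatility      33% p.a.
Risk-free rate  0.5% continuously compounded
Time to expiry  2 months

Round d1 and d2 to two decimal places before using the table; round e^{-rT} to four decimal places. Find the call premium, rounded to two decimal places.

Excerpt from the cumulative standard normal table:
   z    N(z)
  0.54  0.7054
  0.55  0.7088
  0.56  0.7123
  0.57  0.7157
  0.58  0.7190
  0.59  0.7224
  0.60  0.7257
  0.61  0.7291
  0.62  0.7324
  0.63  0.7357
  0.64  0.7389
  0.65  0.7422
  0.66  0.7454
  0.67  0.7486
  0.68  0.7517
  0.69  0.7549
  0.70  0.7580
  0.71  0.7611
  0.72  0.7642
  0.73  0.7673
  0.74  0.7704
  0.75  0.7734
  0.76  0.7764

σ√T = 0.33·√0.1667 = 0.1347
d₁ = [ln(97/89) + (0.005 + 0.33²/2)·0.1667] / 0.1347 = [0.0861 + 0.0099] / 0.1347 = 0.7125 which rounds to 0.71
d₂ = d₁ − σ√T = 0.7125 − 0.1347 = 0.5777 which rounds to 0.58
e^(−rT) = e^(−0.005·0.1667) = 0.9992
C = 97·N(0.71) − 89·0.9992·N(0.58) = 97·0.7611 − 89·0.9992·0.7190 = 73.8267 − 63.9398 = 9.8869

9.89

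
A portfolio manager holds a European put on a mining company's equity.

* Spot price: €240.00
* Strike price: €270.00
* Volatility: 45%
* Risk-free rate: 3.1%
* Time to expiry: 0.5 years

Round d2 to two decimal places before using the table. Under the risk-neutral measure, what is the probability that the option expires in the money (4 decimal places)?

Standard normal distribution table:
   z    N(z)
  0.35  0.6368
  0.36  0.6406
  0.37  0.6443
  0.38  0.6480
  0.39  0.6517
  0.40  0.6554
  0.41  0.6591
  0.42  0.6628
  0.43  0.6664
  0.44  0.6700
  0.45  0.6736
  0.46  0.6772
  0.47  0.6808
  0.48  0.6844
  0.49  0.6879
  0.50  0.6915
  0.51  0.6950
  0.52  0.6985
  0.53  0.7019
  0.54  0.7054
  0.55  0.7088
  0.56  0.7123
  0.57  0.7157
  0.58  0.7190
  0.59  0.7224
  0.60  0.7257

0.6844

T = 0.5;  σ√T = 0.3182
d₁ = [ln(240/270) + (0.031 + ½·0.45²)·0.5] / (σ√T) = (-0.1178 + 0.0661) / 0.3182 = -0.1623 ⇒ -0.16
d₂ = -0.1623 − 0.3182 = -0.4805 ⇒ -0.48
Risk-neutral Pr[S_T < K] = N(−d₂) = N(0.48) = 0.6844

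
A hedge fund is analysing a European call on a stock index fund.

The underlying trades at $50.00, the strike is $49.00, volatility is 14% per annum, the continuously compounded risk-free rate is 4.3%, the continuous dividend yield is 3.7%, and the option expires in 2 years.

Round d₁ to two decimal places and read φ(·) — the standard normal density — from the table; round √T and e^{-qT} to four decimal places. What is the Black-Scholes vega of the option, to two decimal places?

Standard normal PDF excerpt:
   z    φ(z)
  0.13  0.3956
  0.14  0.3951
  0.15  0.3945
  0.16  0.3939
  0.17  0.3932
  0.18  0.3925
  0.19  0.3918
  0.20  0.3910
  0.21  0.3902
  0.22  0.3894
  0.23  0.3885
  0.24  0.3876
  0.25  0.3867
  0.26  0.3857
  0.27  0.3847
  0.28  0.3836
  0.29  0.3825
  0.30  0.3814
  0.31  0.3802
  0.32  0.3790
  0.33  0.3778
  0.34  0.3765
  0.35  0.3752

25.33

σ√T = 0.14 × 1.4142 = 0.1980
ln(S/K) + (r − q + σ²/2)T = ln(50/49) + (0.043 − 0.037 + 0.14²/2)·2 = 0.0202 + 0.0316 = 0.0518
d₁ = 0.0518 / 0.1980 = 0.2616 which rounds to 0.26
√T = √2 = 1.4142
φ(d₁) = φ(0.26) = 0.3857
e^(−qT) = e^(−0.037·2) = 0.9287
vega = S·e^(−qT)·φ(d₁)·√T = 50·0.9287·0.3857·1.4142 = 25.3283
(The put has the same vega.)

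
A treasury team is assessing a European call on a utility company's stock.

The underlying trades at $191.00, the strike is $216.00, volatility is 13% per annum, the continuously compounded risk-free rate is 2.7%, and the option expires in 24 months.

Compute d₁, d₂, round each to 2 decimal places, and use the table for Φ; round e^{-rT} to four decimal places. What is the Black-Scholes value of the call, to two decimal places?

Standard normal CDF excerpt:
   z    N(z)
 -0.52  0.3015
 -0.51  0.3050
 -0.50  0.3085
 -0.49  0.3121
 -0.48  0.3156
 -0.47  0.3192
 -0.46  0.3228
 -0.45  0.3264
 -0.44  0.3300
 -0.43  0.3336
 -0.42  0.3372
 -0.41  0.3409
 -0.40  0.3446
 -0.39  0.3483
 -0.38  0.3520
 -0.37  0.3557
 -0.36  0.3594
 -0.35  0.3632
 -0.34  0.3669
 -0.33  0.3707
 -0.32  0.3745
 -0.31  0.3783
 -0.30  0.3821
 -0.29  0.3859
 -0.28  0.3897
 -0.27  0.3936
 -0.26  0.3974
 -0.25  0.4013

$9.11

σ√T = 0.13 × 1.4142 = 0.1838
d₁ = [ln(191/216) + (0.027 + 0.13²/2)·2] / 0.1838 = [-0.1230 + 0.0709] / 0.1838 = -0.2834 ≈ -0.28
d₂ = d₁ − σ√T = -0.2834 − 0.1838 = -0.4673 ≈ -0.47
exp(−rT) = exp(−0.027·2) = 0.9474
C = 191·N(-0.28) − 216·0.9474·N(-0.47) = 191·0.3897 − 216·0.9474·0.3192 = 74.4327 − 65.3206 = 9.1121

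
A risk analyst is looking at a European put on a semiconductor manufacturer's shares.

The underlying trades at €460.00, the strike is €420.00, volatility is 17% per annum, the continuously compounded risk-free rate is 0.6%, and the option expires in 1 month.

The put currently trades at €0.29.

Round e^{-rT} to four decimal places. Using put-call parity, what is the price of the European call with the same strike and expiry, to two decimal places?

€40.50

e^(−rT) = e^(−0.006·0.08333) = 0.9995
Put-call parity: C − P = S − K·e^(−rT) = 460 − 420·0.9995 = 460 − 419.7900 = 40.2100
C = P + (C − P) = 0.29 + (40.2100) = 40.5000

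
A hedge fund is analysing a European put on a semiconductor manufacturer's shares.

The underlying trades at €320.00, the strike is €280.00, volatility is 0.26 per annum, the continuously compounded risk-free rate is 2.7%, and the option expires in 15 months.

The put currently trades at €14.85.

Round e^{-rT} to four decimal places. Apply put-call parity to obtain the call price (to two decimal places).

€64.15

exp(−rT) = exp(−0.027·1.25) = 0.9668
Put-call parity: C − P = S − K·e^(−rT) = 320 − 280·0.9668 = 320 − 270.7040 = 49.2960
C = P + (C − P) = 14.85 + (49.2960) = 64.1460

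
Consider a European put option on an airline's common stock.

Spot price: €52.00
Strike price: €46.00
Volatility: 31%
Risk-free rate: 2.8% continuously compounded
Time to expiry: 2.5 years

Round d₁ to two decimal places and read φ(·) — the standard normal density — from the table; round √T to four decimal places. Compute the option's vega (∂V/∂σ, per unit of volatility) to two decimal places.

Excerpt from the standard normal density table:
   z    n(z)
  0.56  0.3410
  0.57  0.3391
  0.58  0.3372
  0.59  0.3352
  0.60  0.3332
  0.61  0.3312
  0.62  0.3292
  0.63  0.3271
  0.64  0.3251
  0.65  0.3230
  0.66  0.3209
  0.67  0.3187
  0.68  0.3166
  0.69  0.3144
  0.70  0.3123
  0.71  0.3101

T = 2.5;  σ√T = 0.4902
d₁ = [ln(52/46) + (0.028 + 0.31²/2)·2.5] / 0.4902 = [0.1226 + 0.1901] / 0.4902 = 0.6380 → 0.64
√T = √2.5 = 1.5811
φ(d₁) = φ(0.64) = 0.3251
vega = S·φ(d₁)·√T = 52·0.3251·1.5811 = 26.7288
(Call and put vega coincide under Black-Scholes.)

26.73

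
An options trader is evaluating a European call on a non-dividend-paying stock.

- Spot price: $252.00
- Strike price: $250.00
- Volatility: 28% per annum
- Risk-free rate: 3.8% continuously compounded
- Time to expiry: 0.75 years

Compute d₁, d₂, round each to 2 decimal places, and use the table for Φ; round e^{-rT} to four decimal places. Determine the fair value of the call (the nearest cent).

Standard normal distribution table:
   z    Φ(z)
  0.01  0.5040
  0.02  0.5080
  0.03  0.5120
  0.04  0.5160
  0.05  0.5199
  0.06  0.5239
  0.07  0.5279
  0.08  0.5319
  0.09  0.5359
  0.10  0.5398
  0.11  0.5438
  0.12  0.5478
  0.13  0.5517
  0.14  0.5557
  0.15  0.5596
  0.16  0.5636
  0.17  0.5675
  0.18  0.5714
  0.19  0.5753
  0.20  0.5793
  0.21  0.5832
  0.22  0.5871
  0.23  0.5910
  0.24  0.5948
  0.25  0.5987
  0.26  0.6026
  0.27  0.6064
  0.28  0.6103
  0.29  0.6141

T = 0.75;  σ√T = 0.2425
d₁ = [ln(252/250) + (0.038 + ½·0.28²)·0.75] / (σ√T) = (0.0080 + 0.0579) / 0.2425 = 0.2716 → 0.27
d₂ = 0.2716 − 0.2425 = 0.0291 → 0.03
exp(−rT) = exp(−0.038·0.75) = 0.9719
N(d₁) = N(0.27) = 0.6064;  N(d₂) = N(0.03) = 0.5120
C = 252·0.6064 − 250·0.9719·0.5120 = 152.8128 − 124.4032 = 28.4096

$28.41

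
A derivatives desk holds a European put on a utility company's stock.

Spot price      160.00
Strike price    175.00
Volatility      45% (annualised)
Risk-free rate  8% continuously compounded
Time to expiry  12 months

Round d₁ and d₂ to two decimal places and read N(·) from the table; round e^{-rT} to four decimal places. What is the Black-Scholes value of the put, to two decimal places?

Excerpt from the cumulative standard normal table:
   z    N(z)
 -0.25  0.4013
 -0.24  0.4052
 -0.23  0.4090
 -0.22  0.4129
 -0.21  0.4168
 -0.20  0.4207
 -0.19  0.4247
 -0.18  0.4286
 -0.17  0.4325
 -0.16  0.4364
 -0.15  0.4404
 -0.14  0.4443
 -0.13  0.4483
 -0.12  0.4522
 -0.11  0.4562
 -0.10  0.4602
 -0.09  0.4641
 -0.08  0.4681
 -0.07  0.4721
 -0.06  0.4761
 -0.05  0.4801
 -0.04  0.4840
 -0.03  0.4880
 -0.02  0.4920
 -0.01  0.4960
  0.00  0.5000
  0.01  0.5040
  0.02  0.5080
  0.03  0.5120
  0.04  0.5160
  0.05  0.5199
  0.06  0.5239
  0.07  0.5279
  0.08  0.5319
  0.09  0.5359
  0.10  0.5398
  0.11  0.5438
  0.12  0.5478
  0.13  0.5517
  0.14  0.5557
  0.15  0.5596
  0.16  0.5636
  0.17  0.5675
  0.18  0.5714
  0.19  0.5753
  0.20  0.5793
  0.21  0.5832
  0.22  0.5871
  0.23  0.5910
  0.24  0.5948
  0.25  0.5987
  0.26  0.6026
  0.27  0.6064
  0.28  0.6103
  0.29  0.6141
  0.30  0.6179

29.40

T = 1;  σ√T = 0.4500
ln(S/K) + (r + σ²/2)T = ln(160/175) + (0.08 + 0.45²/2)·1 = -0.0896 + 0.1813 = 0.0916
d₁ = 0.0916 / 0.4500 = 0.2036 ≈ 0.20
d₂ = d₁ − σ√T = 0.2036 − 0.4500 = -0.2464 ≈ -0.25
exp(−rT) = exp(−0.08·1) = 0.9231
P = 175·0.9231·N(0.25) − 160·N(-0.20) = 175·0.9231·0.5987 − 160·0.4207 = 96.7155 − 67.3120 = 29.4035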